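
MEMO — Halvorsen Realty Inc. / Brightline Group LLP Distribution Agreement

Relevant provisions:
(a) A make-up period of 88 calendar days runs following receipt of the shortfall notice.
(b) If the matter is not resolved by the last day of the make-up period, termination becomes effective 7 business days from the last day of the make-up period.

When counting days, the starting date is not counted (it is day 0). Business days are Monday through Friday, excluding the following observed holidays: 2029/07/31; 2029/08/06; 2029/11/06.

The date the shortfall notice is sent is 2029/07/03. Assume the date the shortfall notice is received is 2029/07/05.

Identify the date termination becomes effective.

2029/10/10

The last day of the make-up period: 88 calendar days after 2029/07/05 is 2029/10/01.
From Monday, 2029/10/01, 7 business days (Oct 2, Oct 3, Oct 4, Oct 5, Oct 8, Oct 9, Oct 10, skipping weekends) brings us to Wednesday, 2029/10/10, which is the date termination becomes effective.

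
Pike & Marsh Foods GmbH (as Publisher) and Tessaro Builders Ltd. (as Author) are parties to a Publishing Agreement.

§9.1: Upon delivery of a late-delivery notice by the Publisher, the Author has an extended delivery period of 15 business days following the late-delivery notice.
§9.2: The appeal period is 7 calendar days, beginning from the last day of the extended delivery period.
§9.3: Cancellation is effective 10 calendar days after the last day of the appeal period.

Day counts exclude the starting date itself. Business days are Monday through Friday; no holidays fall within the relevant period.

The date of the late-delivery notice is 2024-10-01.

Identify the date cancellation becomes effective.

The last day of the extended delivery period: counting 15 business days from Tuesday, 2024-10-01 (Oct 2, Oct 3, Oct 4, Oct 7, …, Oct 18, Oct 21, Oct 22, skipping weekends) reaches Tuesday, 2024-10-22.
The last day of the appeal period: 7 calendar days after 2024-10-22 is 2024-10-29.
Adding 10 calendar days to 2024-10-29 gives 2024-11-08, which is the date cancellation becomes effective.

2024-11-08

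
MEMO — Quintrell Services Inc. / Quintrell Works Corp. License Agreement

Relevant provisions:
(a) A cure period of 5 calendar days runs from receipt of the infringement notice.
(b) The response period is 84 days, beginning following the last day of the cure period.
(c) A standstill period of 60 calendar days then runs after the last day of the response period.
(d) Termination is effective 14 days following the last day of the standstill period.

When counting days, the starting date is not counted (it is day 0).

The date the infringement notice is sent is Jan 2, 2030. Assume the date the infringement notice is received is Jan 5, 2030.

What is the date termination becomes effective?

The last day of the cure period: 5 calendar days after Jan 5, 2030 is Jan 10, 2030.
The last day of the response period: 84 calendar days after Jan 10, 2030 is Apr 4, 2030.
The last day of the standstill period: 60 calendar days after Apr 4, 2030 is Jun 3, 2030.
The date termination becomes effective: Jun 3, 2030 + 14 days = Jun 17, 2030.

Jun 17, 2030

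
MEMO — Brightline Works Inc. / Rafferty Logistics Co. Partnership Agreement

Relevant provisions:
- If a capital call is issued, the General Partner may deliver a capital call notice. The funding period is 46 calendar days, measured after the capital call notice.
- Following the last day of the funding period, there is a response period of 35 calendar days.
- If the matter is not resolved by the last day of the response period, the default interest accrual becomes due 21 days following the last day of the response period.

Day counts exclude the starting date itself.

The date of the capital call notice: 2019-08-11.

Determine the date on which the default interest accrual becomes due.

2019-11-21

The last day of the funding period: 46 calendar days after 2019-08-11 is 2019-09-26.
The last day of the response period: 35 calendar days after 2019-09-26 is 2019-10-31.
Adding 21 calendar days to 2019-10-31 gives 2019-11-21, which is the date on which the default interest accrual becomes due.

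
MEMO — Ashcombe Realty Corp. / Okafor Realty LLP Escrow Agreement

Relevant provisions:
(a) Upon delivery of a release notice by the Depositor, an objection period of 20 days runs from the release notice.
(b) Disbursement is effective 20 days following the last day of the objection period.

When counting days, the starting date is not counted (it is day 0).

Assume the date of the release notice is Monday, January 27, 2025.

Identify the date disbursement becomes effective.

The last day of the objection period: January 27, 2025 + 20 days = February 16, 2025.
Adding 20 calendar days to February 16, 2025 gives March 8, 2025, which is the date disbursement becomes effective.

March 8, 2025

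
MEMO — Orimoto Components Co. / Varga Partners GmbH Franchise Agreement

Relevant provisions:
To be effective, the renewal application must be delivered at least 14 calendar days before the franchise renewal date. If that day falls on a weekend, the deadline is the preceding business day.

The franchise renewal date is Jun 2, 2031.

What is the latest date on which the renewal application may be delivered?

May 19, 2031

Counting back 14 calendar days from Jun 2, 2031 gives May 19, 2031. That is a Monday, so no adjustment is needed.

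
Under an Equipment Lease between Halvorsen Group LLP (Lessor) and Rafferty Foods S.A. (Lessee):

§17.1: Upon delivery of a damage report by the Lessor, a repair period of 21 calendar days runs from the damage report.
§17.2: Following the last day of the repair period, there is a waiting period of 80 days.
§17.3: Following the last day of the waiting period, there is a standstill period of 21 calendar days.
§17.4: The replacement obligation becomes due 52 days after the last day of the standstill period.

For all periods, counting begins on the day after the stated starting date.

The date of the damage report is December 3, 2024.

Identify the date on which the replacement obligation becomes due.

May 26, 2025

The last day of the repair period: 21 calendar days after December 3, 2024 is December 24, 2024.
The last day of the waiting period: 80 calendar days after December 24, 2024 is March 14, 2025.
The last day of the standstill period: March 14, 2025 + 21 days = April 4, 2025.
Adding 52 calendar days to April 4, 2025 gives May 26, 2025, which is the date on which the replacement obligation becomes due.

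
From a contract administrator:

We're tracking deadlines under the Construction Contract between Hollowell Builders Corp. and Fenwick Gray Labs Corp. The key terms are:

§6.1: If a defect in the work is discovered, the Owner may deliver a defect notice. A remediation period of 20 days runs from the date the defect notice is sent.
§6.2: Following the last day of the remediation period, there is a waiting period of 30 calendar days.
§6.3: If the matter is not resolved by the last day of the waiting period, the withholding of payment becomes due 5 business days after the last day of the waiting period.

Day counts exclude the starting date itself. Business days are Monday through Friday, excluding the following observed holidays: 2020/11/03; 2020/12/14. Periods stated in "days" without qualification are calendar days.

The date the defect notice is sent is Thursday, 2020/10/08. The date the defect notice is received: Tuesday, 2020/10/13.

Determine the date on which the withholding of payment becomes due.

2020/12/04

Adding 20 calendar days to 2020/10/08 gives 2020/10/28, which is the last day of the remediation period.
The last day of the waiting period: 2020/10/28 + 30 days = 2020/11/27.
The date on which the withholding of payment becomes due: 5 business days after Friday, 2020/11/27, skipping weekends — Nov 30, Dec 1, Dec 2, Dec 3, Dec 4 — lands on Friday, 2020/12/04.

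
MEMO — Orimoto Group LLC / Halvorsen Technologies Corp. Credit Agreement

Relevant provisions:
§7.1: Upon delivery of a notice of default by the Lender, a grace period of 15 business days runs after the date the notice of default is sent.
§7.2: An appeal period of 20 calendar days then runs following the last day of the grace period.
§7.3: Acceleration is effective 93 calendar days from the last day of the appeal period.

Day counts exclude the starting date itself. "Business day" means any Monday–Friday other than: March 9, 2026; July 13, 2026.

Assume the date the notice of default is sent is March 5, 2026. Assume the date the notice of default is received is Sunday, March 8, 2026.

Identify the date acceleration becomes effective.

July 18, 2026

The last day of the grace period: counting 15 business days from Thursday, March 5, 2026 (Mar 6, Mar 10, Mar 11, Mar 12, …, Mar 25, Mar 26, Mar 27, skipping weekends and the listed holiday on Mar 9) reaches Friday, March 27, 2026.
The last day of the appeal period: March 27, 2026 + 20 days = April 16, 2026.
The date acceleration becomes effective: 93 calendar days after April 16, 2026 is July 18, 2026.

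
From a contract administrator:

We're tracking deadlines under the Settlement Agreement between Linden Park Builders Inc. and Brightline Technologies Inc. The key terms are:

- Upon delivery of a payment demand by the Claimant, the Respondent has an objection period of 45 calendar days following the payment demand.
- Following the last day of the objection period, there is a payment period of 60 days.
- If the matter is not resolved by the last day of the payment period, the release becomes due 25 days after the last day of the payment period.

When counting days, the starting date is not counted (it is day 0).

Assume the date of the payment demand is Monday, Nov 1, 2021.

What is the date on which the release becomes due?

Adding 45 calendar days to Nov 1, 2021 gives Dec 16, 2021, which is the last day of the objection period.
The last day of the payment period: 60 calendar days after Dec 16, 2021 is Feb 14, 2022.
The date on which the release becomes due: 25 calendar days after Feb 14, 2022 is Mar 11, 2022.

Mar 11, 2022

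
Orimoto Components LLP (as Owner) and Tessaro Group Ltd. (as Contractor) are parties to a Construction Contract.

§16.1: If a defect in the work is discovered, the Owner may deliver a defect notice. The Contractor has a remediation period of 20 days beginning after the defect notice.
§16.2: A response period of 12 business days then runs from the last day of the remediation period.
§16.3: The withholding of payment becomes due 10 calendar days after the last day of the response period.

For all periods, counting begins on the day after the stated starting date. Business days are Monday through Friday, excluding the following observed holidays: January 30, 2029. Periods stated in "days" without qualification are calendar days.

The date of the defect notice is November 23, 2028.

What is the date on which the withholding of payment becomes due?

January 8, 2029

The last day of the remediation period: 20 calendar days after November 23, 2028 is December 13, 2028.
The last day of the response period: counting 12 business days from Wednesday, December 13, 2028 (Dec 14, Dec 15, Dec 18, Dec 19, …, Dec 27, Dec 28, Dec 29, skipping weekends) reaches Friday, December 29, 2028.
The date on which the withholding of payment becomes due: 10 calendar days after December 29, 2028 is January 8, 2029.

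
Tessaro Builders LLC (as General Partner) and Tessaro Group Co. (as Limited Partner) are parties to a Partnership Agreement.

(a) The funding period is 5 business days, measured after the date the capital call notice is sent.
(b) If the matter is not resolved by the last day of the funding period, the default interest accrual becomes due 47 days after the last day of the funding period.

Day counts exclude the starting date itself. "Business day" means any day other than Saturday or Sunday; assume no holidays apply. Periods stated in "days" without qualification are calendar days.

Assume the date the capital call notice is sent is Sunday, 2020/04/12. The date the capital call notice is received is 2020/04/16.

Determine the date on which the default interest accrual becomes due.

From Sunday, 2020/04/12, 5 business days (Apr 13, Apr 14, Apr 15, Apr 16, Apr 17, skipping weekends) brings us to Friday, 2020/04/17, which is the last day of the funding period.
The date on which the default interest accrual becomes due: 2020/04/17 + 47 days = 2020/06/03.

2020/06/03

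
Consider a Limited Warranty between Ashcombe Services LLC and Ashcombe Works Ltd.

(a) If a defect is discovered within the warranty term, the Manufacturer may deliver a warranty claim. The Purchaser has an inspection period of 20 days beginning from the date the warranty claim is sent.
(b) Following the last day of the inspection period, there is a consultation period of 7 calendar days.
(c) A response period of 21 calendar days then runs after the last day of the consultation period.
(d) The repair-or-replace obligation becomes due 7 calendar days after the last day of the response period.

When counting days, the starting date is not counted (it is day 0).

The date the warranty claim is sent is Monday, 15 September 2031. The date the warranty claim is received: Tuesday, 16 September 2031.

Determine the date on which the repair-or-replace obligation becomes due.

9 November 2031

The last day of the inspection period: 15 September 2031 + 20 days = 5 October 2031.
The last day of the consultation period: 7 calendar days after 5 October 2031 is 12 October 2031.
Adding 21 calendar days to 12 October 2031 gives 2 November 2031, which is the last day of the response period.
Adding 7 calendar days to 2 November 2031 gives 9 November 2031, which is the date on which the repair-or-replace obligation becomes due.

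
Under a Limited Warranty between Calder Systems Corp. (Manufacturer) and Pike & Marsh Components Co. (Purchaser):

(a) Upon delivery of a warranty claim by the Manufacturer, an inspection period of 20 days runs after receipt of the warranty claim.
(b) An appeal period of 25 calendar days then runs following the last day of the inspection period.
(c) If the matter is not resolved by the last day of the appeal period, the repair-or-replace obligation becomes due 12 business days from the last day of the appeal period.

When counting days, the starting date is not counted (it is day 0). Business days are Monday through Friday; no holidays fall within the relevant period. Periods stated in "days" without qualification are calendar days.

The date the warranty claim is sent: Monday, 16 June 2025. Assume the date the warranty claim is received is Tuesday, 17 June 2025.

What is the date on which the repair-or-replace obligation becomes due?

19 August 2025

Adding 20 calendar days to 17 June 2025 gives 7 July 2025, which is the last day of the inspection period.
The last day of the appeal period: 7 July 2025 + 25 days = 1 August 2025.
From Friday, 1 August 2025, 12 business days (Aug 4, Aug 5, Aug 6, Aug 7, …, Aug 15, Aug 18, Aug 19, skipping weekends) brings us to Tuesday, 19 August 2025, which is the date on which the repair-or-replace obligation becomes due.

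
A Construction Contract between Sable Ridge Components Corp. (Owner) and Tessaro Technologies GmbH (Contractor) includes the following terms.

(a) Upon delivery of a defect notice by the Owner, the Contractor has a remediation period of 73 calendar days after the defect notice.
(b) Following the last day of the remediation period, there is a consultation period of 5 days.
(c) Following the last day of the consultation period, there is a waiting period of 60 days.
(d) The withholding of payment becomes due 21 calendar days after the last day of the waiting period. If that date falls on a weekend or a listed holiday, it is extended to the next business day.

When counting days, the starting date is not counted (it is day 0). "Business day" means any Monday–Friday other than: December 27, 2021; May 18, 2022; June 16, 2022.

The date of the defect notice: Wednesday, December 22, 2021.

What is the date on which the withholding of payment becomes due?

May 30, 2022

The last day of the remediation period: 73 calendar days after December 22, 2021 is March 5, 2022.
Adding 5 calendar days to March 5, 2022 gives March 10, 2022, which is the last day of the consultation period.
The last day of the waiting period: March 10, 2022 + 60 days = May 9, 2022.
The date on which the withholding of payment becomes due: 21 calendar days after May 9, 2022 is May 30, 2022. May 30, 2022 is a Monday and is not a listed holiday, so no roll-forward applies.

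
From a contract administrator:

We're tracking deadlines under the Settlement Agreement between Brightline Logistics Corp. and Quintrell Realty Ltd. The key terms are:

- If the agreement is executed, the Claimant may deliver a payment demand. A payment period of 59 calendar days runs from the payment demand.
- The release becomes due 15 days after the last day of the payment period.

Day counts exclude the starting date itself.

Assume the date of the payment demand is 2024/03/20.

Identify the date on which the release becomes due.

2024/06/02

The last day of the payment period: 59 calendar days after 2024/03/20 is 2024/05/18.
Adding 15 calendar days to 2024/05/18 gives 2024/06/02, which is the date on which the release becomes due.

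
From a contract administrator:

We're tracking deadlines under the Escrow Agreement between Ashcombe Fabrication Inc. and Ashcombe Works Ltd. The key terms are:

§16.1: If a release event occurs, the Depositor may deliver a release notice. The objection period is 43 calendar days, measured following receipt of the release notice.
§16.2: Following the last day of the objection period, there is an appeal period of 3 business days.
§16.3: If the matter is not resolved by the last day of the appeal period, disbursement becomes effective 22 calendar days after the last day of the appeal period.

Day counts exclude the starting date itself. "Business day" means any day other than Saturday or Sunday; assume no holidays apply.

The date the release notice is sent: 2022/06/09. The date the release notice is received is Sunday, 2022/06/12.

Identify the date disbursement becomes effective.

The last day of the objection period: 2022/06/12 + 43 days = 2022/07/25.
From Monday, 2022/07/25, 3 business days (Jul 26, Jul 27, Jul 28, skipping weekends) brings us to Thursday, 2022/07/28, which is the last day of the appeal period.
The date disbursement becomes effective: 22 calendar days after 2022/07/28 is 2022/08/19.

2022/08/19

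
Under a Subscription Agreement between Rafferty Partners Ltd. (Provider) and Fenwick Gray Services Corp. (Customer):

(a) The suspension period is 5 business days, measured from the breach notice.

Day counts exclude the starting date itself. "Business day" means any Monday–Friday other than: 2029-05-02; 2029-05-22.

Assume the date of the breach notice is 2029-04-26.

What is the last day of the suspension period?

2029-05-04

From Thursday, 2029-04-26, 5 business days (Apr 27, Apr 30, May 1, May 3, May 4, skipping weekends and the listed holiday on May 2) brings us to Friday, 2029-05-04, which is the last day of the suspension period.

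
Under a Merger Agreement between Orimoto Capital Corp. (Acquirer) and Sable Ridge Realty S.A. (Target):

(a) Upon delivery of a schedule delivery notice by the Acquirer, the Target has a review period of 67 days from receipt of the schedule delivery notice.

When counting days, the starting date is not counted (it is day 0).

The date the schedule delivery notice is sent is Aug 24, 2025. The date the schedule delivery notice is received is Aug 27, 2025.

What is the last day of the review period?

Nov 2, 2025

Adding 67 calendar days to Aug 27, 2025 gives Nov 2, 2025, which is the last day of the review period.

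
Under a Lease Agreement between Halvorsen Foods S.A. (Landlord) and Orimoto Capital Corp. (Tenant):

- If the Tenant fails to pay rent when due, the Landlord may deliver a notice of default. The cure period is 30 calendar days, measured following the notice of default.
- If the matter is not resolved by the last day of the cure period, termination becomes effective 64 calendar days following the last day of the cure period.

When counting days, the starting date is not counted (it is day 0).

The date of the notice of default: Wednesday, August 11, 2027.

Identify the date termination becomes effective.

The last day of the cure period: 30 calendar days after August 11, 2027 is September 10, 2027.
Adding 64 calendar days to September 10, 2027 gives November 13, 2027, which is the date termination becomes effective.

November 13, 2027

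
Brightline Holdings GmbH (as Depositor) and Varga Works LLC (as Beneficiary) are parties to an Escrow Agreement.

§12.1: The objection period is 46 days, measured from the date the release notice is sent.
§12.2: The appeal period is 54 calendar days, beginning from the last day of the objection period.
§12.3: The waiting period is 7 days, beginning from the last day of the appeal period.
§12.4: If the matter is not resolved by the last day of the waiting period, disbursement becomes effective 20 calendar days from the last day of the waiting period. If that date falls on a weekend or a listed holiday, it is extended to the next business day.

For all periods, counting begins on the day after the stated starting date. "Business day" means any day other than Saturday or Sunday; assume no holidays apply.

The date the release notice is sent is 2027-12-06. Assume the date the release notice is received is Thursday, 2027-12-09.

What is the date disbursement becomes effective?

2028-04-11

The last day of the objection period: 2027-12-06 + 46 days = 2028-01-21.
Adding 54 calendar days to 2028-01-21 gives 2028-03-15, which is the last day of the appeal period.
Adding 7 calendar days to 2028-03-15 gives 2028-03-22, which is the last day of the waiting period.
The date disbursement becomes effective: 2028-03-22 + 20 days = 2028-04-11. 2028-04-11 is a Tuesday, so no roll-forward applies.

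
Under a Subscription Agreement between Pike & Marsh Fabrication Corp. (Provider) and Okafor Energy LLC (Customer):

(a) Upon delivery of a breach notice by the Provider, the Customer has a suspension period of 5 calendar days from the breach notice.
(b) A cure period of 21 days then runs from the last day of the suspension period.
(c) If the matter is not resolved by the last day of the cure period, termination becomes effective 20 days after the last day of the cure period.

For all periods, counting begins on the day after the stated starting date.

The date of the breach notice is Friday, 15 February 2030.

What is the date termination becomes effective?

The last day of the suspension period: 15 February 2030 + 5 days = 20 February 2030.
Adding 21 calendar days to 20 February 2030 gives 13 March 2030, which is the last day of the cure period.
Adding 20 calendar days to 13 March 2030 gives 2 April 2030, which is the date termination becomes effective.

2 April 2030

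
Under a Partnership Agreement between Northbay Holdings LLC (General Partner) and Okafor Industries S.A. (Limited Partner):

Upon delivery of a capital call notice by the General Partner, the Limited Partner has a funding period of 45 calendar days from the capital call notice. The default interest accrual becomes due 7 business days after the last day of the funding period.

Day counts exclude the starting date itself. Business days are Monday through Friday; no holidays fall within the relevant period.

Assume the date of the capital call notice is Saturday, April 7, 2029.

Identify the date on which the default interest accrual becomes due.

May 31, 2029

Adding 45 calendar days to April 7, 2029 gives May 22, 2029, which is the last day of the funding period.
The date on which the default interest accrual becomes due: 7 business days after Tuesday, May 22, 2029, skipping weekends — May 23, May 24, May 25, May 28, May 29, May 30, May 31 — lands on Thursday, May 31, 2029.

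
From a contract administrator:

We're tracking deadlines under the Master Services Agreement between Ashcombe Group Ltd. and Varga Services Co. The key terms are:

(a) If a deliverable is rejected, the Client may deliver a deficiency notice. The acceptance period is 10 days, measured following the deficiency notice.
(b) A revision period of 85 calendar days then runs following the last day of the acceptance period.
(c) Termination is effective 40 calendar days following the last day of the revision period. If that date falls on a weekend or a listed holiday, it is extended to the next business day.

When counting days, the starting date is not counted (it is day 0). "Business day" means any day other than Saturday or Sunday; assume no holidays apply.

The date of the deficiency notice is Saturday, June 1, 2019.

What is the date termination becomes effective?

October 14, 2019

The last day of the acceptance period: 10 calendar days after June 1, 2019 is June 11, 2019.
The last day of the revision period: June 11, 2019 + 85 days = September 4, 2019.
Adding 40 calendar days to September 4, 2019 gives October 14, 2019, which is the date termination becomes effective. October 14, 2019 is a Monday, so no roll-forward applies.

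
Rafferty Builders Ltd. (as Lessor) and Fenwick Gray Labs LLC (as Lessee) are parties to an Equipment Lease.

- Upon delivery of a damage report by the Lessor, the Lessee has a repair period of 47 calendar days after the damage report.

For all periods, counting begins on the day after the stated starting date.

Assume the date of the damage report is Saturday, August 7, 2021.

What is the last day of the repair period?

September 23, 2021

Adding 47 calendar days to August 7, 2021 gives September 23, 2021, which is the last day of the repair period.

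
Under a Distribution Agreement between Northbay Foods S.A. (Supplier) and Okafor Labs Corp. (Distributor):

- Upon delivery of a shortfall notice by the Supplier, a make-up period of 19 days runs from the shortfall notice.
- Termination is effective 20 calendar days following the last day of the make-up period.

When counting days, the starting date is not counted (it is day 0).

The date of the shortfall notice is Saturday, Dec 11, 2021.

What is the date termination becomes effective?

Adding 19 calendar days to Dec 11, 2021 gives Dec 30, 2021, which is the last day of the make-up period.
The date termination becomes effective: 20 calendar days after Dec 30, 2021 is Jan 19, 2022.

Jan 19, 2022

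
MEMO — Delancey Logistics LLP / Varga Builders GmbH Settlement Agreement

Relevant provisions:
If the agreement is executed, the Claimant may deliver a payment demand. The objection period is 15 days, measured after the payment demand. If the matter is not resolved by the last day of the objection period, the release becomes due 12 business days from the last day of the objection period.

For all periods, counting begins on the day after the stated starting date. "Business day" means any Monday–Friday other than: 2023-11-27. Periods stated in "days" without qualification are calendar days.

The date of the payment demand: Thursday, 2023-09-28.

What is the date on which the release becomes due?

2023-10-31

The last day of the objection period: 15 calendar days after 2023-09-28 is 2023-10-13.
The date on which the release becomes due: 12 business days after Friday, 2023-10-13, skipping weekends — Oct 16, Oct 17, Oct 18, Oct 19, …, Oct 27, Oct 30, Oct 31 — lands on Tuesday, 2023-10-31.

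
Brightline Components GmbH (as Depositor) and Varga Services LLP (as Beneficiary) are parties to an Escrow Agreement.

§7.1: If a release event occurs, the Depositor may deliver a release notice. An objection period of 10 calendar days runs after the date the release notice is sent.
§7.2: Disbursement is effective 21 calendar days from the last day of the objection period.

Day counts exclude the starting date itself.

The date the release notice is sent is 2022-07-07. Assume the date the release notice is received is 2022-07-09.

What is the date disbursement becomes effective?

Adding 10 calendar days to 2022-07-07 gives 2022-07-17, which is the last day of the objection period.
Adding 21 calendar days to 2022-07-17 gives 2022-08-07, which is the date disbursement becomes effective.

2022-08-07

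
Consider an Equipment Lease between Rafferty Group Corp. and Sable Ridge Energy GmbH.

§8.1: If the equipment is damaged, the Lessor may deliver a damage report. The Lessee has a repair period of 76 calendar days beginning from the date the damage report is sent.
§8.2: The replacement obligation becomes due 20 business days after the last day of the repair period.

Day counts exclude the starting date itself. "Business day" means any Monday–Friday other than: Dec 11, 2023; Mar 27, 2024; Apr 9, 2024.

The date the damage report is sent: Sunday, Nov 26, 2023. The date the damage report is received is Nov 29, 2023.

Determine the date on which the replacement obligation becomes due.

Mar 8, 2024

The last day of the repair period: 76 calendar days after Nov 26, 2023 is Feb 10, 2024.
The date on which the replacement obligation becomes due: 20 business days after Saturday, Feb 10, 2024, skipping weekends — Feb 12, Feb 13, Feb 14, Feb 15, …, Mar 6, Mar 7, Mar 8 — lands on Friday, Mar 8, 2024.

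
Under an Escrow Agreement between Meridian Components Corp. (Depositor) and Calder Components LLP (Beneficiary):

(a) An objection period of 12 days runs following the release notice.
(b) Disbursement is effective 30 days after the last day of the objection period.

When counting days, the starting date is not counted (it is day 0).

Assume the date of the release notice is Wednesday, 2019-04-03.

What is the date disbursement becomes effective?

The last day of the objection period: 12 calendar days after 2019-04-03 is 2019-04-15.
The date disbursement becomes effective: 30 calendar days after 2019-04-15 is 2019-05-15.

2019-05-15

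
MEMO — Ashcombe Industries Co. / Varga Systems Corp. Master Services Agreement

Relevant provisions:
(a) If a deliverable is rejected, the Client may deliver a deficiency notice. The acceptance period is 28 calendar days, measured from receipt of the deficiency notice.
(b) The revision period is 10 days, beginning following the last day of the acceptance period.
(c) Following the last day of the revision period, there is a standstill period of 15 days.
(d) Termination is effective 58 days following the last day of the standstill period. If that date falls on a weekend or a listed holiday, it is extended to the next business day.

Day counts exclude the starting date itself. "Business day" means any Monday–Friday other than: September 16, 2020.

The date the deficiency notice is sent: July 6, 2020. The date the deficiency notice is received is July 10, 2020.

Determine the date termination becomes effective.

October 29, 2020

The last day of the acceptance period: 28 calendar days after July 10, 2020 is August 7, 2020.
The last day of the revision period: 10 calendar days after August 7, 2020 is August 17, 2020.
Adding 15 calendar days to August 17, 2020 gives September 1, 2020, which is the last day of the standstill period.
The date termination becomes effective: September 1, 2020 + 58 days = October 29, 2020. October 29, 2020 is a Thursday and is not a listed holiday, so no roll-forward applies.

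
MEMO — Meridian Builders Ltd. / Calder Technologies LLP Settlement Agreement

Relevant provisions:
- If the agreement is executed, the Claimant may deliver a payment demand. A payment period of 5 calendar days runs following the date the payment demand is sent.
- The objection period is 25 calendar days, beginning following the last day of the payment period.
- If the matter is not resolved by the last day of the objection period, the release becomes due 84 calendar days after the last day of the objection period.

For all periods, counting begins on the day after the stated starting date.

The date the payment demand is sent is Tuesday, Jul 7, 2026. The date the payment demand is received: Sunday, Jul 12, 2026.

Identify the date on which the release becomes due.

Oct 29, 2026

The last day of the payment period: Jul 7, 2026 + 5 days = Jul 12, 2026.
The last day of the objection period: 25 calendar days after Jul 12, 2026 is Aug 6, 2026.
The date on which the release becomes due: Aug 6, 2026 + 84 days = Oct 29, 2026.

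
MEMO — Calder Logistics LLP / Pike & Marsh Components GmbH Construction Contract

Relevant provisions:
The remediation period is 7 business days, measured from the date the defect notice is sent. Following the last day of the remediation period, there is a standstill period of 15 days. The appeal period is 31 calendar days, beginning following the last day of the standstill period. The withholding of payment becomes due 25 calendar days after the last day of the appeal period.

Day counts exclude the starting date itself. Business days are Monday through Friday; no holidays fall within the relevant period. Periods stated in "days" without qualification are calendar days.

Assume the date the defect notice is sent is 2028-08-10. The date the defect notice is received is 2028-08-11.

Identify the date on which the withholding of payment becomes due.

From Thursday, 2028-08-10, 7 business days (Aug 11, Aug 14, Aug 15, Aug 16, Aug 17, Aug 18, Aug 21, skipping weekends) brings us to Monday, 2028-08-21, which is the last day of the remediation period.
The last day of the standstill period: 15 calendar days after 2028-08-21 is 2028-09-05.
The last day of the appeal period: 2028-09-05 + 31 days = 2028-10-06.
Adding 25 calendar days to 2028-10-06 gives 2028-10-31, which is the date on which the withholding of payment becomes due.

2028-10-31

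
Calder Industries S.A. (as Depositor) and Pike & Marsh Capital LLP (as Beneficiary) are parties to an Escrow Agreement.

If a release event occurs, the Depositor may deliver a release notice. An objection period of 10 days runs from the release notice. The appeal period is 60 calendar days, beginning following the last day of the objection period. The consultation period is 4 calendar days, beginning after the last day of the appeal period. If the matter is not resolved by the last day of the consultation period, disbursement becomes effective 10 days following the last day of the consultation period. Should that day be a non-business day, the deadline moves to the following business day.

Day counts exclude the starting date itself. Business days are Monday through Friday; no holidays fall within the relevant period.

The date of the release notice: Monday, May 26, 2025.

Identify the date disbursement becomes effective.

Adding 10 calendar days to May 26, 2025 gives June 5, 2025, which is the last day of the objection period.
The last day of the appeal period: June 5, 2025 + 60 days = August 4, 2025.
Adding 4 calendar days to August 4, 2025 gives August 8, 2025, which is the last day of the consultation period.
The date disbursement becomes effective: August 8, 2025 + 10 days = August 18, 2025. August 18, 2025 is a Monday, so no roll-forward applies.

August 18, 2025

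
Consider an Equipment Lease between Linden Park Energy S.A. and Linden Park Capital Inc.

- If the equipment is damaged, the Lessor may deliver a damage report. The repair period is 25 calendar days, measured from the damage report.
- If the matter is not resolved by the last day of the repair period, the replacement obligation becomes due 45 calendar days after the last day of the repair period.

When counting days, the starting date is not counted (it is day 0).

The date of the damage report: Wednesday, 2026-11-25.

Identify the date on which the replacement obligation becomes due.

The last day of the repair period: 25 calendar days after 2026-11-25 is 2026-12-20.
The date on which the replacement obligation becomes due: 2026-12-20 + 45 days = 2027-02-03.

2027-02-03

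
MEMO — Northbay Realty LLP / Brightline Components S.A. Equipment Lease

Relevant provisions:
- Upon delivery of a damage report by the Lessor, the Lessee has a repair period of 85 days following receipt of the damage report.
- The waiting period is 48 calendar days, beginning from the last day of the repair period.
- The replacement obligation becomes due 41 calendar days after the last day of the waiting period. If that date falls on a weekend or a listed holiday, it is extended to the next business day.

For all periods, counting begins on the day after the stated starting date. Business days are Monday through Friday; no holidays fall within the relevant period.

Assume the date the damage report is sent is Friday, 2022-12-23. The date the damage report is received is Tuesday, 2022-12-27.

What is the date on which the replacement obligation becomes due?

2023-06-19

Adding 85 calendar days to 2022-12-27 gives 2023-03-22, which is the last day of the repair period.
The last day of the waiting period: 2023-03-22 + 48 days = 2023-05-09.
Adding 41 calendar days to 2023-05-09 gives 2023-06-19, which is the date on which the replacement obligation becomes due. 2023-06-19 is a Monday, so no roll-forward applies.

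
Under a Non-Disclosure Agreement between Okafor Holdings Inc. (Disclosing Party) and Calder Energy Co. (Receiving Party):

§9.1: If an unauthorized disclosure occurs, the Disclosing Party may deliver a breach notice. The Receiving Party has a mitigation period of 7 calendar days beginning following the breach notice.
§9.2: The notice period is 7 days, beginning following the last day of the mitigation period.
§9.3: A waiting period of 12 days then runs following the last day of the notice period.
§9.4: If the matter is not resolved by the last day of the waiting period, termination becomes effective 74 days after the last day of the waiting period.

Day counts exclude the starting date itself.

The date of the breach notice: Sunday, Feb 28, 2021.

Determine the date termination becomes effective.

Jun 8, 2021

The last day of the mitigation period: 7 calendar days after Feb 28, 2021 is Mar 7, 2021.
Adding 7 calendar days to Mar 7, 2021 gives Mar 14, 2021, which is the last day of the notice period.
Adding 12 calendar days to Mar 14, 2021 gives Mar 26, 2021, which is the last day of the waiting period.
The date termination becomes effective: Mar 26, 2021 + 74 days = Jun 8, 2021.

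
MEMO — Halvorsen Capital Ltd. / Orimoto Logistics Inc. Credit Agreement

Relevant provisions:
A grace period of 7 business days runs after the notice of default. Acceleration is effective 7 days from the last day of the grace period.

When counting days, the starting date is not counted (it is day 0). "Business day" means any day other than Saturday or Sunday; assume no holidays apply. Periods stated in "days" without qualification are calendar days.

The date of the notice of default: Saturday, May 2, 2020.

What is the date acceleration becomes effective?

May 19, 2020

The last day of the grace period: 7 business days after Saturday, May 2, 2020, skipping weekends — May 4, May 5, May 6, May 7, May 8, May 11, May 12 — lands on Tuesday, May 12, 2020.
The date acceleration becomes effective: May 12, 2020 + 7 days = May 19, 2020.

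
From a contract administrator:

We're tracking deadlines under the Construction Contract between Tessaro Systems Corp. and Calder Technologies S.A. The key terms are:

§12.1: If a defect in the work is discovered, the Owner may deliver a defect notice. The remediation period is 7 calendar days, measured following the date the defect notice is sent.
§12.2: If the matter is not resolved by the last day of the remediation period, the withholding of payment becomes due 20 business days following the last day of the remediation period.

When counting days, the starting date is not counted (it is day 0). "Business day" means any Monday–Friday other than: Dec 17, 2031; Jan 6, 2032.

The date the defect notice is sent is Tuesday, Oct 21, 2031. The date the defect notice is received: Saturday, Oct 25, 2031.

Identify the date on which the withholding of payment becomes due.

The last day of the remediation period: 7 calendar days after Oct 21, 2031 is Oct 28, 2031.
From Tuesday, Oct 28, 2031, 20 business days (Oct 29, Oct 30, Oct 31, Nov 3, …, Nov 21, Nov 24, Nov 25, skipping weekends) brings us to Tuesday, Nov 25, 2031, which is the date on which the withholding of payment becomes due.

Nov 25, 2031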